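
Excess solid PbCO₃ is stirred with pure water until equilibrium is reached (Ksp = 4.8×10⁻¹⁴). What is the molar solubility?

PbCO₃(s) ⇌ Pb²⁺(aq) + CO₃²⁻(aq)
If s mol/L of PbCO₃ dissolves, [Pb²⁺] = s and [CO₃²⁻] = s.
Ksp = [Pb²⁺][CO₃²⁻] = s · s = s^2
s^2 = 4.8×10⁻¹⁴
s = 2.2×10⁻⁷ mol/L

2.2×10⁻⁷ M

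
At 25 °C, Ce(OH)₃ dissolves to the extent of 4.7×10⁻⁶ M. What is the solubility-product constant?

Ce(OH)₃(s) ⇌ Ce³⁺(aq) + 3 OH⁻(aq)
Let s be the molar solubility. Then [Ce³⁺] = s and [OH⁻] = 3s.
Ksp = [Ce³⁺][OH⁻]^3 = s · (3s)^3 = 27s^4
Ksp = 27 × (4.7×10⁻⁶)^4 = 1.3×10⁻²⁰

Ksp = 1.3×10⁻²⁰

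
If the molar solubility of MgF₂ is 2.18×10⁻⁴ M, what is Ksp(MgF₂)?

MgF₂(s) ⇌ Mg²⁺(aq) + 2 F⁻(aq)
If s mol/L of MgF₂ dissolves, [Mg²⁺] = s and [F⁻] = 2s.
Ksp = [Mg²⁺][F⁻]^2 = s · (2s)^2 = 4s^3
Ksp = 4 × (2.18×10⁻⁴)^3 = 4.14×10⁻¹¹

Ksp = 4.14×10⁻¹¹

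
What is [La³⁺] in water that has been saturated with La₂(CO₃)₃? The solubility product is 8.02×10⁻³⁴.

1.88×10⁻⁷ M

La₂(CO₃)₃(s) ⇌ 2 La³⁺(aq) + 3 CO₃²⁻(aq)
Call the molar solubility s, so that [La³⁺] = 2s and [CO₃²⁻] = 3s.
Ksp = [La³⁺]^2[CO₃²⁻]^3 = (2s)^2 · (3s)^3 = 108s^5 = 8.02×10⁻³⁴
s = 9.42×10⁻⁸ M
[La³⁺] = 2s = 1.88×10⁻⁷ M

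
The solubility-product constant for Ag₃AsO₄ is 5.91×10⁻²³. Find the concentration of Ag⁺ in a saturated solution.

3.65×10⁻⁶ M

Ag₃AsO₄(s) ⇌ 3 Ag⁺(aq) + AsO₄³⁻(aq)
Call the molar solubility s, so that [Ag⁺] = 3s and [AsO₄³⁻] = s.
Ksp = [Ag⁺]^3[AsO₄³⁻] = (3s)^3 · s = 27s^4 = 5.91×10⁻²³
s = 1.22×10⁻⁶ mol L⁻¹
[Ag⁺] = 3s = 3.65×10⁻⁶ mol L⁻¹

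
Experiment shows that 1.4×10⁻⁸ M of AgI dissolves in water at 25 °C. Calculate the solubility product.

AgI(s) ⇌ Ag⁺(aq) + I⁻(aq)
Let s be the molar solubility. Then [Ag⁺] = s and [I⁻] = s.
Ksp = [Ag⁺][I⁻] = s · s = s^2
Ksp = (1.4×10⁻⁸)^2 = 2.0×10⁻¹⁶

Ksp = 2.0×10⁻¹⁶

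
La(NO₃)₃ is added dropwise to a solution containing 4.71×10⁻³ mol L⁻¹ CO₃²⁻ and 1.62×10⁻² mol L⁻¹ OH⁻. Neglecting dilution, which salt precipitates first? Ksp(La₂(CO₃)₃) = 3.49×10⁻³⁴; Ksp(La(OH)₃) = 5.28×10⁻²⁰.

Precipitation of each salt begins when its ion product equals Ksp.
For La₂(CO₃)₃: [La³⁺] = (Ksp/[CO₃²⁻]^3)^(1/2) = 5.78×10⁻¹⁴ mol L⁻¹
For La(OH)₃: [La³⁺] = (Ksp/[OH⁻]^3) = 1.24×10⁻¹⁴ mol L⁻¹
The smaller threshold [La³⁺] is reached first, so La(OH)₃ precipitates first.

La(OH)₃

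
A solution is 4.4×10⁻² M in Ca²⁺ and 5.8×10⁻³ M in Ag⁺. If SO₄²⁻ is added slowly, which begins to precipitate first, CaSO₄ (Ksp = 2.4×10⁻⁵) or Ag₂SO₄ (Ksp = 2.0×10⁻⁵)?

Precipitation of each salt begins when its ion product equals Ksp.
For CaSO₄: [SO₄²⁻] = (Ksp/[Ca²⁺]) = 5.5×10⁻⁴ M
For Ag₂SO₄: [SO₄²⁻] = (Ksp/[Ag⁺]^2) = 0.59 M
Since CaSO₄ needs less SO₄²⁻ to reach saturation, it precipitates first.

CaSO₄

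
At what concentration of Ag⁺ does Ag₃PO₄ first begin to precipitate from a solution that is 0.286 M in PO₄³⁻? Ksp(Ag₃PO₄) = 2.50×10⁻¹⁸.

The threshold for precipitation is Q = Ksp.
Ag₃PO₄(s) ⇌ 3 Ag⁺(aq) + PO₄³⁻(aq)
Ksp = [Ag⁺]^3[PO₄³⁻] = [Ag⁺]^3(0.286)
[Ag⁺]^3 = 2.50×10⁻¹⁸ / (0.286) = 8.74×10⁻¹⁸
[Ag⁺] = 2.06×10⁻⁶ M

2.06×10⁻⁶ M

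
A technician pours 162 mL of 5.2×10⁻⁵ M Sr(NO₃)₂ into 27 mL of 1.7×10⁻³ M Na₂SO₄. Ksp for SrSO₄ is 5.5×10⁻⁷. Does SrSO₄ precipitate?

No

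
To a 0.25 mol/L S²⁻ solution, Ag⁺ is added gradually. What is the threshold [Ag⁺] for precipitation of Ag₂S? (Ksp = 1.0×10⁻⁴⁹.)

A salt starts to precipitate once the ion product Q reaches its Ksp.
Ag₂S(s) ⇌ 2 Ag⁺(aq) + S²⁻(aq)
Ksp = [Ag⁺]^2[S²⁻] = [Ag⁺]^2(0.25)
[Ag⁺]^2 = 1.0×10⁻⁴⁹ / (0.25) = 4.0×10⁻⁴⁹
[Ag⁺] = 6.3×10⁻²⁵ mol/L

6.3×10⁻²⁵ M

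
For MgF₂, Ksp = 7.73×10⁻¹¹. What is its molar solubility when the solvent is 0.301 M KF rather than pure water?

8.53×10⁻¹⁰ M

MgF₂(s) ⇌ Mg²⁺(aq) + 2 F⁻(aq)
With F⁻ already at 0.301 M and s small, take [F⁻] ≈ 0.301 M and [Mg²⁺] = s.
Ksp = [Mg²⁺][F⁻]^2 = s(0.301)^2
s = 7.73×10⁻¹¹ / (0.301)^2 = 8.53×10⁻¹⁰
s = 8.53×10⁻¹⁰ M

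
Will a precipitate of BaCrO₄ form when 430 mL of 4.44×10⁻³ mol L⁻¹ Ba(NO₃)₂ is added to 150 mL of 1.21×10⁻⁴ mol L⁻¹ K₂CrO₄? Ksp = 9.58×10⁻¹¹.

Total volume after mixing = 430 + 150 = 580 mL.
[Ba²⁺] = (4.44×10⁻³)(430)/580 = 3.29×10⁻³ mol L⁻¹
[CrO₄²⁻] = (1.21×10⁻⁴)(150)/580 = 3.13×10⁻⁵ mol L⁻¹
Q = [Ba²⁺][CrO₄²⁻] = 1.03×10⁻⁷
Q = 1.03×10⁻⁷ > Ksp = 9.58×10⁻¹¹, so the solution is supersaturated and BaCrO₄ precipitates.

Yes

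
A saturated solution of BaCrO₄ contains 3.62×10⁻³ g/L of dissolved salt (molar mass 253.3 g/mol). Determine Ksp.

Ksp = 2.04×10⁻¹⁰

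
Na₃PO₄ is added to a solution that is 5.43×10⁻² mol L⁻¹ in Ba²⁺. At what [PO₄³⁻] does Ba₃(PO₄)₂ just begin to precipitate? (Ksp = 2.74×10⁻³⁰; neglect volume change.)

Each salt precipitates once Q = Ksp for that salt.
Ba₃(PO₄)₂(s) ⇌ 3 Ba²⁺(aq) + 2 PO₄³⁻(aq)
Ksp = [Ba²⁺]^3[PO₄³⁻]^2 = [PO₄³⁻]^2(5.43×10⁻²)^3
[PO₄³⁻]^2 = 2.74×10⁻³⁰ / (5.43×10⁻²)^3 = 1.71×10⁻²⁶
[PO₄³⁻] = 1.31×10⁻¹³ mol L⁻¹

1.31×10⁻¹³ M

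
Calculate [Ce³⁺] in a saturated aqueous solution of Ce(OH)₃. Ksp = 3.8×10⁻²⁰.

6.1×10⁻⁶ M

Ce(OH)₃(s) ⇌ Ce³⁺(aq) + 3 OH⁻(aq)
Let s be the molar solubility. Then [Ce³⁺] = s and [OH⁻] = 3s.
Ksp = [Ce³⁺][OH⁻]^3 = s · (3s)^3 = 27s^4 = 3.8×10⁻²⁰
s = 6.1×10⁻⁶ mol/L
[Ce³⁺] = s = 6.1×10⁻⁶ mol/L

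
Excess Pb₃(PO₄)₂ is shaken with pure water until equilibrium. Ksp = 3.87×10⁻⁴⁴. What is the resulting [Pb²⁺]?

2.44×10⁻⁹ M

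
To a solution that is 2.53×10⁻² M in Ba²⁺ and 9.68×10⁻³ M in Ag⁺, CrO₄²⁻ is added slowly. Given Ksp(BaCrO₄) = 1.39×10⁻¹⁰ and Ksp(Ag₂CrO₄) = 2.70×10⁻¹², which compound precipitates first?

BaCrO₄

A salt starts to precipitate once the ion product Q reaches its Ksp.
For BaCrO₄: [CrO₄²⁻] = (Ksp/[Ba²⁺]) = 5.49×10⁻⁹ M
For Ag₂CrO₄: [CrO₄²⁻] = (Ksp/[Ag⁺]^2) = 2.88×10⁻⁸ M
Since BaCrO₄ needs less CrO₄²⁻ to reach saturation, it precipitates first.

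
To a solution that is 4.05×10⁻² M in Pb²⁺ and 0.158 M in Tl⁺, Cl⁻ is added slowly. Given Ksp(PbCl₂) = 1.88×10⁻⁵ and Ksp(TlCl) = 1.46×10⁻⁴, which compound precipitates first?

A salt starts to precipitate once the ion product Q reaches its Ksp.
For PbCl₂: [Cl⁻] = (Ksp/[Pb²⁺])^(1/2) = 2.15×10⁻² M
For TlCl: [Cl⁻] = (Ksp/[Tl⁺]) = 9.24×10⁻⁴ M
The smaller threshold [Cl⁻] is reached first, so TlCl precipitates first.

TlCl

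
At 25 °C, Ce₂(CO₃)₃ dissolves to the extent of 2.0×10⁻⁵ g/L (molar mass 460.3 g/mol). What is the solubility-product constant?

Ksp = 1.7×10⁻³⁵

Convert to molarity: s = 2.0×10⁻⁵ / 460.3 = 4.345×10⁻⁸ mol/L
Ce₂(CO₃)₃(s) ⇌ 2 Ce³⁺(aq) + 3 CO₃²⁻(aq)
For each mole of Ce₂(CO₃)₃ that dissolves per liter, [Ce³⁺] = 2s and [CO₃²⁻] = 3s; let s denote this solubility.
Ksp = [Ce³⁺]^2[CO₃²⁻]^3 = (2s)^2 · (3s)^3 = 108s^5
Ksp = 108 × (4.345×10⁻⁸)^5 = 1.7×10⁻³⁵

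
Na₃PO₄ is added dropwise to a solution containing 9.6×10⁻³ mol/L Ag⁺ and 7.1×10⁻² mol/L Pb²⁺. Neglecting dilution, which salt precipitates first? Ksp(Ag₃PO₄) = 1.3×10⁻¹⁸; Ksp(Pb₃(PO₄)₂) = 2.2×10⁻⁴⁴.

Pb₃(PO₄)₂

Precipitation of each salt begins when its ion product equals Ksp.
For Ag₃PO₄: [PO₄³⁻] = (Ksp/[Ag⁺]^3) = 1.5×10⁻¹² mol/L
For Pb₃(PO₄)₂: [PO₄³⁻] = (Ksp/[Pb²⁺]^3)^(1/2) = 7.8×10⁻²¹ mol/L
Since Pb₃(PO₄)₂ needs less PO₄³⁻ to reach saturation, it precipitates first.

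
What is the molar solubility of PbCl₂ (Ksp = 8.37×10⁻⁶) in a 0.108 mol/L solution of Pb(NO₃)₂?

4.40×10⁻³ M

PbCl₂(s) ⇌ Pb²⁺(aq) + 2 Cl⁻(aq)
With Pb²⁺ already at 0.108 mol/L and s small, take [Pb²⁺] ≈ 0.108 mol/L and [Cl⁻] = 2s.
Ksp = [Pb²⁺][Cl⁻]^2 = (0.108)(2s)^2
(2s)^2 = 8.37×10⁻⁶ / (0.108) = 7.75×10⁻⁵
s = 4.40×10⁻³ mol/L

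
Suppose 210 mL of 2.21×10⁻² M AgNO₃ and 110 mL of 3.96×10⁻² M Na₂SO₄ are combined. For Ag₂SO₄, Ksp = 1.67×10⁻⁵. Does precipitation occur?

No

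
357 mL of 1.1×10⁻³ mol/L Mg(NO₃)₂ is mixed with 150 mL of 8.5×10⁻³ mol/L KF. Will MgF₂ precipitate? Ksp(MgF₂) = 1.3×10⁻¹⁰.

Total volume after mixing = 357 + 150 = 507 mL.
[Mg²⁺] = (1.1×10⁻³)(357)/507 = 7.7×10⁻⁴ mol/L
[F⁻] = (8.5×10⁻³)(150)/507 = 2.5×10⁻³ mol/L
Q = [Mg²⁺][F⁻]^2 = 4.9×10⁻⁹
Q = 4.9×10⁻⁹ > Ksp = 1.3×10⁻¹⁰, so the solution is supersaturated and MgF₂ precipitates.

Yes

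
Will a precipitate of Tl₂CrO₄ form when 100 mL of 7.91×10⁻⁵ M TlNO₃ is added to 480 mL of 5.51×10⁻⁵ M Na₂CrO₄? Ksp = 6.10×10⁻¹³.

The combined volume is 580 mL.
[Tl⁺] = (7.91×10⁻⁵)(100)/580 = 1.36×10⁻⁵ M
[CrO₄²⁻] = (5.51×10⁻⁵)(480)/580 = 4.56×10⁻⁵ M
Q = [Tl⁺]^2[CrO₄²⁻] = 8.48×10⁻¹⁵
Q = 8.48×10⁻¹⁵ < Ksp = 6.10×10⁻¹³, so the solution is unsaturated and no precipitate forms.

No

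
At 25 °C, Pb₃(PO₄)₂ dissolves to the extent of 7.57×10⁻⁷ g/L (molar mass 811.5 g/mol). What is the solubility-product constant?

Convert to molarity: s = 7.57×10⁻⁷ / 811.5 = 9.3284×10⁻¹⁰ mol/L
Pb₃(PO₄)₂(s) ⇌ 3 Pb²⁺(aq) + 2 PO₄³⁻(aq)
For each mole of Pb₃(PO₄)₂ that dissolves per liter, [Pb²⁺] = 3s and [PO₄³⁻] = 2s; let s denote this solubility.
Ksp = [Pb²⁺]^3[PO₄³⁻]^2 = (3s)^3 · (2s)^2 = 108s^5
Ksp = 108 × (9.3284×10⁻¹⁰)^5 = 7.63×10⁻⁴⁴

Ksp = 7.63×10⁻⁴⁴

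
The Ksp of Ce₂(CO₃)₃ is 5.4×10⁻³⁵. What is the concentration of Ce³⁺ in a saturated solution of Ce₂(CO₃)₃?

Ce₂(CO₃)₃(s) ⇌ 2 Ce³⁺(aq) + 3 CO₃²⁻(aq)
For each mole of Ce₂(CO₃)₃ that dissolves per liter, [Ce³⁺] = 2s and [CO₃²⁻] = 3s; let s denote this solubility.
Ksp = [Ce³⁺]^2[CO₃²⁻]^3 = (2s)^2 · (3s)^3 = 108s^5 = 5.4×10⁻³⁵
s = 5.5×10⁻⁸ mol/L
[Ce³⁺] = 2s = 1.1×10⁻⁷ mol/L

1.1×10⁻⁷ M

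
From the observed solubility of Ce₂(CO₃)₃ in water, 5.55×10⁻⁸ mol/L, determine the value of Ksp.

Ce₂(CO₃)₃(s) ⇌ 2 Ce³⁺(aq) + 3 CO₃²⁻(aq)
If s mol/L of Ce₂(CO₃)₃ dissolves, [Ce³⁺] = 2s and [CO₃²⁻] = 3s.
Ksp = [Ce³⁺]^2[CO₃²⁻]^3 = (2s)^2 · (3s)^3 = 108s^5
Ksp = 108 × (5.55×10⁻⁸)^5 = 5.69×10⁻³⁵

Ksp = 5.69×10⁻³⁵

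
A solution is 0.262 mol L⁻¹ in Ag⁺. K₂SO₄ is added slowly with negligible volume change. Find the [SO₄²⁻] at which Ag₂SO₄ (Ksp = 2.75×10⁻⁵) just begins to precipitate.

4.01×10⁻⁴ M

Precipitation of each salt begins when its ion product equals Ksp.
Ag₂SO₄(s) ⇌ 2 Ag⁺(aq) + SO₄²⁻(aq)
Ksp = [Ag⁺]^2[SO₄²⁻] = [SO₄²⁻](0.262)^2
[SO₄²⁻] = 2.75×10⁻⁵ / (0.262)^2 = 4.01×10⁻⁴
[SO₄²⁻] = 4.01×10⁻⁴ mol L⁻¹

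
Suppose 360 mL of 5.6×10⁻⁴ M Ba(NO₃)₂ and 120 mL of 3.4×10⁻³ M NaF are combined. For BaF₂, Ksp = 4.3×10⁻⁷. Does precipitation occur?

No

After mixing, V = 360 mL + 120 mL = 480 mL.
[Ba²⁺] = (5.6×10⁻⁴)(360)/480 = 4.2×10⁻⁴ M
[F⁻] = (3.4×10⁻³)(120)/480 = 8.5×10⁻⁴ M
Q = [Ba²⁺][F⁻]^2 = 3.0×10⁻¹⁰
Q = 3.0×10⁻¹⁰ < Ksp = 4.3×10⁻⁷, so the solution is unsaturated and no precipitate forms.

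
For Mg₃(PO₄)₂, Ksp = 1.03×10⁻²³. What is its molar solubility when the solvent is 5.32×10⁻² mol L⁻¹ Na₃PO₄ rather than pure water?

Mg₃(PO₄)₂(s) ⇌ 3 Mg²⁺(aq) + 2 PO₄³⁻(aq)
PO₄³⁻ is already present at 5.32×10⁻² mol L⁻¹. If s mol/L of Mg₃(PO₄)₂ dissolves, [Mg²⁺] = 3s while [PO₄³⁻] ≈ 5.32×10⁻² mol L⁻¹.
Ksp = [Mg²⁺]^3[PO₄³⁻]^2 = (3s)^3(5.32×10⁻²)^2
(3s)^3 = 1.03×10⁻²³ / (5.32×10⁻²)^2 = 3.64×10⁻²¹
s = 5.13×10⁻⁸ mol L⁻¹

5.13×10⁻⁸ M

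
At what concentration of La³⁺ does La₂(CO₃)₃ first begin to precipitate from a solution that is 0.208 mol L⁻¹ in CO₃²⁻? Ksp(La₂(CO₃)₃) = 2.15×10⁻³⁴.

1.55×10⁻¹⁶ M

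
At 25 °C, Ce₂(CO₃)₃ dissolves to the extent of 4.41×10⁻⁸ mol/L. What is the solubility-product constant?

Ce₂(CO₃)₃(s) ⇌ 2 Ce³⁺(aq) + 3 CO₃²⁻(aq)
With molar solubility s: [Ce³⁺] = 2s, [CO₃²⁻] = 3s.
Ksp = [Ce³⁺]^2[CO₃²⁻]^3 = (2s)^2 · (3s)^3 = 108s^5
Ksp = 108 × (4.41×10⁻⁸)^5 = 1.80×10⁻³⁵

Ksp = 1.80×10⁻³⁵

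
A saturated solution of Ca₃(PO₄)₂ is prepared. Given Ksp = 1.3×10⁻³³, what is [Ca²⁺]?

3.1×10⁻⁷ M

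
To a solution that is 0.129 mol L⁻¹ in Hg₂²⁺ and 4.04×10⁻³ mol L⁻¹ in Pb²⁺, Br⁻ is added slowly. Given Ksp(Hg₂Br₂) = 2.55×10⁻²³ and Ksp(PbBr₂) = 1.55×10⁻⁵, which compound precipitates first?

Hg₂Br₂

The threshold for precipitation is Q = Ksp.
For Hg₂Br₂: [Br⁻] = (Ksp/[Hg₂²⁺])^(1/2) = 1.41×10⁻¹¹ mol L⁻¹
For PbBr₂: [Br⁻] = (Ksp/[Pb²⁺])^(1/2) = 6.19×10⁻² mol L⁻¹
Hg₂Br₂ requires the lower [Br⁻], so it precipitates first.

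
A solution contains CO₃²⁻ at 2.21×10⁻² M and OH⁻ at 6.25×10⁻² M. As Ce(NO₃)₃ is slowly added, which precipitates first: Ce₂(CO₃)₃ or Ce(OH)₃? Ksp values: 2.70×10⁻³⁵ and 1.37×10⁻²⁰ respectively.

Ce(OH)₃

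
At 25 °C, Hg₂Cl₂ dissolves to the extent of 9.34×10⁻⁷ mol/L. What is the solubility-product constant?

Hg₂Cl₂(s) ⇌ Hg₂²⁺(aq) + 2 Cl⁻(aq)
With molar solubility s: [Hg₂²⁺] = s, [Cl⁻] = 2s.
Ksp = [Hg₂²⁺][Cl⁻]^2 = s · (2s)^2 = 4s^3
Ksp = 4 × (9.34×10⁻⁷)^3 = 3.26×10⁻¹⁸

Ksp = 3.26×10⁻¹⁸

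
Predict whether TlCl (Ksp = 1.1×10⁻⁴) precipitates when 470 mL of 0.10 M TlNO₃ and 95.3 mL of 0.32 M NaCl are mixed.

Yes

The combined volume is 565.3 mL.
[Tl⁺] = (0.10)(470)/565.3 = 8.3×10⁻² M
[Cl⁻] = (0.32)(95.3)/565.3 = 5.4×10⁻² M
Q = [Tl⁺][Cl⁻] = 4.5×10⁻³
Because Q > Ksp (4.5×10⁻³ vs 1.1×10⁻⁴), a precipitate of TlCl forms.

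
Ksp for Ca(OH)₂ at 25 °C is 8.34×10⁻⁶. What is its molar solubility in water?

1.28×10⁻² M

Ca(OH)₂(s) ⇌ Ca²⁺(aq) + 2 OH⁻(aq)
If s mol/L of Ca(OH)₂ dissolves, [Ca²⁺] = s and [OH⁻] = 2s.
Ksp = [Ca²⁺][OH⁻]^2 = s · (2s)^2 = 4s^3
4s^3 = 8.34×10⁻⁶  ⇒  s^3 = 2.09×10⁻⁶
s = (2.09×10⁻⁶)^(1/3) = 1.28×10⁻² mol/L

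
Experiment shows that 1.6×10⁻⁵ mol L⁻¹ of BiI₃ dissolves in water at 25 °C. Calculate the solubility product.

Ksp = 1.8×10⁻¹⁸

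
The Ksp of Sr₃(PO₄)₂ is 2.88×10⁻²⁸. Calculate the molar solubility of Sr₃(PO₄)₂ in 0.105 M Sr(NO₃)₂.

Sr₃(PO₄)₂(s) ⇌ 3 Sr²⁺(aq) + 2 PO₄³⁻(aq)
Sr²⁺ is already present at 0.105 M. If s mol/L of Sr₃(PO₄)₂ dissolves, [PO₄³⁻] = 2s while [Sr²⁺] ≈ 0.105 M.
Ksp = [Sr²⁺]^3[PO₄³⁻]^2 = (0.105)^3(2s)^2
(2s)^2 = 2.88×10⁻²⁸ / (0.105)^3 = 2.49×10⁻²⁵
s = 2.49×10⁻¹³ M

2.49×10⁻¹³ M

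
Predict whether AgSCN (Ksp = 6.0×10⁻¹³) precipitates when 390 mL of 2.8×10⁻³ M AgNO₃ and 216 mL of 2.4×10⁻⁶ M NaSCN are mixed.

After mixing, V = 390 mL + 216 mL = 606 mL.
[Ag⁺] = (2.8×10⁻³)(390)/606 = 1.8×10⁻³ M
[SCN⁻] = (2.4×10⁻⁶)(216)/606 = 8.6×10⁻⁷ M
Q = [Ag⁺][SCN⁻] = 1.5×10⁻⁹
Q = 1.5×10⁻⁹ > Ksp = 6.0×10⁻¹³, so the solution is supersaturated and AgSCN precipitates.

Yes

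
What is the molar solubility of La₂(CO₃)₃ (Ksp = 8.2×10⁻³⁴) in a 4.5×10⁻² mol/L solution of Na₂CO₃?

1.5×10⁻¹⁵ M

La₂(CO₃)₃(s) ⇌ 2 La³⁺(aq) + 3 CO₃²⁻(aq)
Let s be the solubility of La₂(CO₃)₃ here. The common ion gives [CO₃²⁻] ≈ 4.5×10⁻² mol/L, and [La³⁺] = 2s.
Ksp = [La³⁺]^2[CO₃²⁻]^3 = (2s)^2(4.5×10⁻²)^3
(2s)^2 = 8.2×10⁻³⁴ / (4.5×10⁻²)^3 = 9.0×10⁻³⁰
s = 1.5×10⁻¹⁵ mol/L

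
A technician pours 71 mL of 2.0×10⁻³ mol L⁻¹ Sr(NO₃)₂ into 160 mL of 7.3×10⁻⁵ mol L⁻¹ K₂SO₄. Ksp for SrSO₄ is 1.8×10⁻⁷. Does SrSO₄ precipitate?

Total volume after mixing = 71 + 160 = 231 mL.
[Sr²⁺] = (2.0×10⁻³)(71)/231 = 6.1×10⁻⁴ mol L⁻¹
[SO₄²⁻] = (7.3×10⁻⁵)(160)/231 = 5.1×10⁻⁵ mol L⁻¹
Q = [Sr²⁺][SO₄²⁻] = 3.1×10⁻⁸
Since Q (3.1×10⁻⁸) is less than Ksp (1.8×10⁻⁷), no SrSO₄ precipitates.

No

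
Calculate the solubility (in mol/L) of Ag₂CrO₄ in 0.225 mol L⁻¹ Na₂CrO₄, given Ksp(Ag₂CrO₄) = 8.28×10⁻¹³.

Ag₂CrO₄(s) ⇌ 2 Ag⁺(aq) + CrO₄²⁻(aq)
The solution already contains CrO₄²⁻ at 0.225 mol L⁻¹. Let s be the molar solubility of Ag₂CrO₄.
[CrO₄²⁻] ≈ 0.225 mol L⁻¹ (common ion dominates); [Ag⁺] = 2s.
Ksp = [Ag⁺]^2[CrO₄²⁻] = (2s)^2(0.225)
(2s)^2 = 8.28×10⁻¹³ / (0.225) = 3.68×10⁻¹²
s = 9.59×10⁻⁷ mol L⁻¹

9.59×10⁻⁷ M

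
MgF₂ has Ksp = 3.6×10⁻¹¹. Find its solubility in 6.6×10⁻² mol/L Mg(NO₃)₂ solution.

1.2×10⁻⁵ M

MgF₂(s) ⇌ Mg²⁺(aq) + 2 F⁻(aq)
Let s be the solubility of MgF₂ here. The common ion gives [Mg²⁺] ≈ 6.6×10⁻² mol/L, and [F⁻] = 2s.
Ksp = [Mg²⁺][F⁻]^2 = (6.6×10⁻²)(2s)^2
(2s)^2 = 3.6×10⁻¹¹ / (6.6×10⁻²) = 5.5×10⁻¹⁰
s = 1.2×10⁻⁵ mol/L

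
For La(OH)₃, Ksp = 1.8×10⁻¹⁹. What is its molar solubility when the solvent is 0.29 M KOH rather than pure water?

7.4×10⁻¹⁸ M

La(OH)₃(s) ⇌ La³⁺(aq) + 3 OH⁻(aq)
The solution already contains OH⁻ at 0.29 M. Let s be the molar solubility of La(OH)₃.
[OH⁻] ≈ 0.29 M (common ion dominates); [La³⁺] = s.
Ksp = [La³⁺][OH⁻]^3 = s(0.29)^3
s = 1.8×10⁻¹⁹ / (0.29)^3 = 7.4×10⁻¹⁸
s = 7.4×10⁻¹⁸ M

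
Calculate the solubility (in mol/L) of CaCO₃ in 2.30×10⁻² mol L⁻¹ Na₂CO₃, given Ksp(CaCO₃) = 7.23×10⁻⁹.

3.14×10⁻⁷ M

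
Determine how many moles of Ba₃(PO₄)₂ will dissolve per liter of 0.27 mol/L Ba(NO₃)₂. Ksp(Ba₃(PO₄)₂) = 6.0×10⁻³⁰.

8.7×10⁻¹⁵ M

Ba₃(PO₄)₂(s) ⇌ 3 Ba²⁺(aq) + 2 PO₄³⁻(aq)
Ba²⁺ is already present at 0.27 mol/L. If s mol/L of Ba₃(PO₄)₂ dissolves, [PO₄³⁻] = 2s while [Ba²⁺] ≈ 0.27 mol/L.
Ksp = [Ba²⁺]^3[PO₄³⁻]^2 = (0.27)^3(2s)^2
(2s)^2 = 6.0×10⁻³⁰ / (0.27)^3 = 3.0×10⁻²⁸
s = 8.7×10⁻¹⁵ mol/L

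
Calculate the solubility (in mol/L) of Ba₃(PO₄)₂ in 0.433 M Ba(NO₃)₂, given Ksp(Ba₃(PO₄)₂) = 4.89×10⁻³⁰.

3.88×10⁻¹⁵ M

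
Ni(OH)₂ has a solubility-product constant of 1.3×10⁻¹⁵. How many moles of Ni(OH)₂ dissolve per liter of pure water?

Ni(OH)₂(s) ⇌ Ni²⁺(aq) + 2 OH⁻(aq)
Let s be the molar solubility. Then [Ni²⁺] = s and [OH⁻] = 2s.
Ksp = [Ni²⁺][OH⁻]^2 = s · (2s)^2 = 4s^3
4s^3 = 1.3×10⁻¹⁵  ⇒  s^3 = 3.3×10⁻¹⁶
s = 6.9×10⁻⁶ mol L⁻¹

6.9×10⁻⁶ M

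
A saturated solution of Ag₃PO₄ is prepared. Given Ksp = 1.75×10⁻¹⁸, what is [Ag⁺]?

4.79×10⁻⁵ M

Ag₃PO₄(s) ⇌ 3 Ag⁺(aq) + PO₄³⁻(aq)
For each mole of Ag₃PO₄ that dissolves per liter, [Ag⁺] = 3s and [PO₄³⁻] = s; let s denote this solubility.
Ksp = [Ag⁺]^3[PO₄³⁻] = (3s)^3 · s = 27s^4 = 1.75×10⁻¹⁸
s = 1.60×10⁻⁵ M
[Ag⁺] = 3s = 4.79×10⁻⁵ M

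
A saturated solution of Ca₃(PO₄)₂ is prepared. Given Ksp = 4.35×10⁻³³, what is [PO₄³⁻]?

Ca₃(PO₄)₂(s) ⇌ 3 Ca²⁺(aq) + 2 PO₄³⁻(aq)
If s mol/L of Ca₃(PO₄)₂ dissolves, [Ca²⁺] = 3s and [PO₄³⁻] = 2s.
Ksp = [Ca²⁺]^3[PO₄³⁻]^2 = (3s)^3 · (2s)^2 = 108s^5 = 4.35×10⁻³³
s = 1.32×10⁻⁷ mol L⁻¹
[PO₄³⁻] = 2s = 2.64×10⁻⁷ mol L⁻¹

2.64×10⁻⁷ M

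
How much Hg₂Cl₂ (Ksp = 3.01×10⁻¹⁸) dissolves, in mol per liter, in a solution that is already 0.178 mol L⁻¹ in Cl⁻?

9.50×10⁻¹⁷ M

Hg₂Cl₂(s) ⇌ Hg₂²⁺(aq) + 2 Cl⁻(aq)
Cl⁻ is already present at 0.178 mol L⁻¹. If s mol/L of Hg₂Cl₂ dissolves, [Hg₂²⁺] = s while [Cl⁻] ≈ 0.178 mol L⁻¹.
Ksp = [Hg₂²⁺][Cl⁻]^2 = s(0.178)^2
s = 3.01×10⁻¹⁸ / (0.178)^2 = 9.50×10⁻¹⁷
s = 9.50×10⁻¹⁷ mol L⁻¹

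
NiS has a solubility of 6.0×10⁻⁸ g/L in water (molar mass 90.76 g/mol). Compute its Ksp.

Ksp = 4.4×10⁻¹⁹

Convert to molarity: s = 6.0×10⁻⁸ / 90.76 = 6.611×10⁻¹⁰ mol/L
NiS(s) ⇌ Ni²⁺(aq) + S²⁻(aq)
If s mol/L of NiS dissolves, [Ni²⁺] = s and [S²⁻] = s.
Ksp = [Ni²⁺][S²⁻] = s · s = s^2
Ksp = (6.611×10⁻¹⁰)^2 = 4.4×10⁻¹⁹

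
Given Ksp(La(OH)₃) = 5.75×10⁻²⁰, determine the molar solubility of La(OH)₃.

6.79×10⁻⁶ M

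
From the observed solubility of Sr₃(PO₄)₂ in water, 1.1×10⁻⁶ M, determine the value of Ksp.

Ksp = 1.7×10⁻²⁸

Sr₃(PO₄)₂(s) ⇌ 3 Sr²⁺(aq) + 2 PO₄³⁻(aq)
Call the molar solubility s, so that [Sr²⁺] = 3s and [PO₄³⁻] = 2s.
Ksp = [Sr²⁺]^3[PO₄³⁻]^2 = (3s)^3 · (2s)^2 = 108s^5
Ksp = 108 × (1.1×10⁻⁶)^5 = 1.7×10⁻²⁸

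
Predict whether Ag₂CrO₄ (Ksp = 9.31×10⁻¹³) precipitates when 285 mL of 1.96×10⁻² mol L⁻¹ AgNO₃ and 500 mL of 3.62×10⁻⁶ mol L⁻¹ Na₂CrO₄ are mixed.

Total volume after mixing = 285 + 500 = 785 mL.
[Ag⁺] = (1.96×10⁻²)(285)/785 = 7.12×10⁻³ mol L⁻¹
[CrO₄²⁻] = (3.62×10⁻⁶)(500)/785 = 2.31×10⁻⁶ mol L⁻¹
Q = [Ag⁺]^2[CrO₄²⁻] = 1.17×10⁻¹⁰
Q = 1.17×10⁻¹⁰ > Ksp = 9.31×10⁻¹³, so the solution is supersaturated and Ag₂CrO₄ precipitates.

Yes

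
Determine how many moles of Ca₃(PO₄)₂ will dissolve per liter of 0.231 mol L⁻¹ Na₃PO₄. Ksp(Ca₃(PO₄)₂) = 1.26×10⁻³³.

9.56×10⁻¹² M

Ca₃(PO₄)₂(s) ⇌ 3 Ca²⁺(aq) + 2 PO₄³⁻(aq)
PO₄³⁻ is already present at 0.231 mol L⁻¹. If s mol/L of Ca₃(PO₄)₂ dissolves, [Ca²⁺] = 3s while [PO₄³⁻] ≈ 0.231 mol L⁻¹.
Ksp = [Ca²⁺]^3[PO₄³⁻]^2 = (3s)^3(0.231)^2
(3s)^3 = 1.26×10⁻³³ / (0.231)^2 = 2.36×10⁻³²
s = 9.56×10⁻¹² mol L⁻¹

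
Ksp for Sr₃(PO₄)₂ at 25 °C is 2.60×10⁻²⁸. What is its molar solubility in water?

1.19×10⁻⁶ M

Sr₃(PO₄)₂(s) ⇌ 3 Sr²⁺(aq) + 2 PO₄³⁻(aq)
Call the molar solubility s, so that [Sr²⁺] = 3s and [PO₄³⁻] = 2s.
Ksp = [Sr²⁺]^3[PO₄³⁻]^2 = (3s)^3 · (2s)^2 = 108s^5
108s^5 = 2.60×10⁻²⁸  ⇒  s^5 = 2.41×10⁻³⁰
s = (2.41×10⁻³⁰)^(1/5) = 1.19×10⁻⁶ mol L⁻¹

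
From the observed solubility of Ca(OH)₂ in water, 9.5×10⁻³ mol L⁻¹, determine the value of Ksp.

Ca(OH)₂(s) ⇌ Ca²⁺(aq) + 2 OH⁻(aq)
With molar solubility s: [Ca²⁺] = s, [OH⁻] = 2s.
Ksp = [Ca²⁺][OH⁻]^2 = s · (2s)^2 = 4s^3
Ksp = 4 × (9.5×10⁻³)^3 = 3.4×10⁻⁶

Ksp = 3.4×10⁻⁶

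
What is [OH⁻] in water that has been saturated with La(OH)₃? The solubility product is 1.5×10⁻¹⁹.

2.6×10⁻⁵ M

La(OH)₃(s) ⇌ La³⁺(aq) + 3 OH⁻(aq)
Let s be the molar solubility. Then [La³⁺] = s and [OH⁻] = 3s.
Ksp = [La³⁺][OH⁻]^3 = s · (3s)^3 = 27s^4 = 1.5×10⁻¹⁹
s = 8.6×10⁻⁶ mol L⁻¹
[OH⁻] = 3s = 2.6×10⁻⁵ mol L⁻¹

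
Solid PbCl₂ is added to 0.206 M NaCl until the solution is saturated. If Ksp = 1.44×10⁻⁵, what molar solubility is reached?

3.39×10⁻⁴ M

PbCl₂(s) ⇌ Pb²⁺(aq) + 2 Cl⁻(aq)
The solution already contains Cl⁻ at 0.206 M. Let s be the molar solubility of PbCl₂.
[Cl⁻] ≈ 0.206 M (common ion dominates); [Pb²⁺] = s.
Ksp = [Pb²⁺][Cl⁻]^2 = s(0.206)^2
s = 1.44×10⁻⁵ / (0.206)^2 = 3.39×10⁻⁴
s = 3.39×10⁻⁴ M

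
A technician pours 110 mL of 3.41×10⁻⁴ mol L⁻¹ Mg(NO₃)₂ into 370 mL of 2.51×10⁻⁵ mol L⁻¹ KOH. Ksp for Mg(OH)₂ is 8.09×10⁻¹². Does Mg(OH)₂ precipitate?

Total volume after mixing = 110 + 370 = 480 mL.
[Mg²⁺] = (3.41×10⁻⁴)(110)/480 = 7.81×10⁻⁵ mol L⁻¹
[OH⁻] = (2.51×10⁻⁵)(370)/480 = 1.93×10⁻⁵ mol L⁻¹
Q = [Mg²⁺][OH⁻]^2 = 2.93×10⁻¹⁴
Q = 2.93×10⁻¹⁴ < Ksp = 8.09×10⁻¹², so the solution is unsaturated and no precipitate forms.

No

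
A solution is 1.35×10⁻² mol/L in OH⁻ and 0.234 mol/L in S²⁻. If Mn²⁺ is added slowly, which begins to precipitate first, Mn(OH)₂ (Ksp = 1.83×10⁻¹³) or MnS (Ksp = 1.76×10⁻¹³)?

Precipitation begins when Q = Ksp.
For Mn(OH)₂: [Mn²⁺] = (Ksp/[OH⁻]^2) = 1.00×10⁻⁹ mol/L
For MnS: [Mn²⁺] = (Ksp/[S²⁻]) = 7.52×10⁻¹³ mol/L
MnS requires the lower [Mn²⁺], so it precipitates first.

MnS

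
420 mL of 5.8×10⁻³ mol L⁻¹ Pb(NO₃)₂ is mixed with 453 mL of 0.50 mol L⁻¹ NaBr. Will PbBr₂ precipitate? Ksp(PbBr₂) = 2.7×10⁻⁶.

Yes

After mixing, V = 420 mL + 453 mL = 873 mL.
[Pb²⁺] = (5.8×10⁻³)(420)/873 = 2.8×10⁻³ mol L⁻¹
[Br⁻] = (0.50)(453)/873 = 0.26 mol L⁻¹
Q = [Pb²⁺][Br⁻]^2 = 1.9×10⁻⁴
Q = 1.9×10⁻⁴ > Ksp = 2.7×10⁻⁶, so the solution is supersaturated and PbBr₂ precipitates.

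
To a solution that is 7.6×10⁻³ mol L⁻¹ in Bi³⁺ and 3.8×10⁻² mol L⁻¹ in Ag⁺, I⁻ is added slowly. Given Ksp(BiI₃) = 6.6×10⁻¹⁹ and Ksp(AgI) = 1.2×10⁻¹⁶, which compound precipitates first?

AgI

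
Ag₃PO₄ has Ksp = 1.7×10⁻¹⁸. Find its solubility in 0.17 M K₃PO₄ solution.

7.2×10⁻⁷ M

Ag₃PO₄(s) ⇌ 3 Ag⁺(aq) + PO₄³⁻(aq)
The solution already contains PO₄³⁻ at 0.17 M. Let s be the molar solubility of Ag₃PO₄.
[PO₄³⁻] ≈ 0.17 M (common ion dominates); [Ag⁺] = 3s.
Ksp = [Ag⁺]^3[PO₄³⁻] = (3s)^3(0.17)
(3s)^3 = 1.7×10⁻¹⁸ / (0.17) = 1.0×10⁻¹⁷
s = 7.2×10⁻⁷ M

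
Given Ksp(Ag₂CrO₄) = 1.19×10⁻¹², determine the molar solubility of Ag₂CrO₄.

6.68×10⁻⁵ M

Ag₂CrO₄(s) ⇌ 2 Ag⁺(aq) + CrO₄²⁻(aq)
With molar solubility s: [Ag⁺] = 2s, [CrO₄²⁻] = s.
Ksp = [Ag⁺]^2[CrO₄²⁻] = (2s)^2 · s = 4s^3
4s^3 = 1.19×10⁻¹²  ⇒  s^3 = 2.98×10⁻¹³
s = 6.68×10⁻⁵ mol/L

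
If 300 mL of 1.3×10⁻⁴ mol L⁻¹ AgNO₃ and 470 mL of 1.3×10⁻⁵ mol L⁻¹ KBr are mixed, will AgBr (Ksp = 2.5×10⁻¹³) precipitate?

Total volume after mixing = 300 + 470 = 770 mL.
[Ag⁺] = (1.3×10⁻⁴)(300)/770 = 5.1×10⁻⁵ mol L⁻¹
[Br⁻] = (1.3×10⁻⁵)(470)/770 = 7.9×10⁻⁶ mol L⁻¹
Q = [Ag⁺][Br⁻] = 4.0×10⁻¹⁰
Since Q (4.0×10⁻¹⁰) exceeds Ksp (2.5×10⁻¹³), AgBr will precipitate.

Yes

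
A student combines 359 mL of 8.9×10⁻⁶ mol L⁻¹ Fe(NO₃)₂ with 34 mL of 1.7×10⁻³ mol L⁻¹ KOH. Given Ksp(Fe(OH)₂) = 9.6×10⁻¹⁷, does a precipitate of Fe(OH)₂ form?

Yes

After mixing, V = 359 mL + 34 mL = 393 mL.
[Fe²⁺] = (8.9×10⁻⁶)(359)/393 = 8.1×10⁻⁶ mol L⁻¹
[OH⁻] = (1.7×10⁻³)(34)/393 = 1.5×10⁻⁴ mol L⁻¹
Q = [Fe²⁺][OH⁻]^2 = 1.8×10⁻¹³
Because Q > Ksp (1.8×10⁻¹³ vs 9.6×10⁻¹⁷), a precipitate of Fe(OH)₂ forms.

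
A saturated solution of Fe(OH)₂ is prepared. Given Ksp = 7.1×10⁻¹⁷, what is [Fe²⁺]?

Fe(OH)₂(s) ⇌ Fe²⁺(aq) + 2 OH⁻(aq)
Call the molar solubility s, so that [Fe²⁺] = s and [OH⁻] = 2s.
Ksp = [Fe²⁺][OH⁻]^2 = s · (2s)^2 = 4s^3 = 7.1×10⁻¹⁷
s = 2.6×10⁻⁶ mol L⁻¹
[Fe²⁺] = s = 2.6×10⁻⁶ mol L⁻¹

2.6×10⁻⁶ M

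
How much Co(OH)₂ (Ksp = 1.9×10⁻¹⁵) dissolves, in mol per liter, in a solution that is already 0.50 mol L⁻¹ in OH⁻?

7.6×10⁻¹⁵ M

Co(OH)₂(s) ⇌ Co²⁺(aq) + 2 OH⁻(aq)
With OH⁻ already at 0.50 mol L⁻¹ and s small, take [OH⁻] ≈ 0.50 mol L⁻¹ and [Co²⁺] = s.
Ksp = [Co²⁺][OH⁻]^2 = s(0.50)^2
s = 1.9×10⁻¹⁵ / (0.50)^2 = 7.6×10⁻¹⁵
s = 7.6×10⁻¹⁵ mol L⁻¹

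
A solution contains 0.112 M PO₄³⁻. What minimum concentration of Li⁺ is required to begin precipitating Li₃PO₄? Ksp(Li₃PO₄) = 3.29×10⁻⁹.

The threshold for precipitation is Q = Ksp.
Li₃PO₄(s) ⇌ 3 Li⁺(aq) + PO₄³⁻(aq)
Ksp = [Li⁺]^3[PO₄³⁻] = [Li⁺]^3(0.112)
[Li⁺]^3 = 3.29×10⁻⁹ / (0.112) = 2.94×10⁻⁸
[Li⁺] = 3.09×10⁻³ M

3.09×10⁻³ M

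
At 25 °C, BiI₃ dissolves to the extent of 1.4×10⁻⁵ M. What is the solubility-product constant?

Ksp = 1.0×10⁻¹⁸

BiI₃(s) ⇌ Bi³⁺(aq) + 3 I⁻(aq)
For each mole of BiI₃ that dissolves per liter, [Bi³⁺] = s and [I⁻] = 3s; let s denote this solubility.
Ksp = [Bi³⁺][I⁻]^3 = s · (3s)^3 = 27s^4
Ksp = 27 × (1.4×10⁻⁵)^4 = 1.0×10⁻¹⁸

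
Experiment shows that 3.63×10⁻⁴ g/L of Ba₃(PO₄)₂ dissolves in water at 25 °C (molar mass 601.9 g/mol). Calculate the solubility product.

Ksp = 8.62×10⁻³⁰

s = (3.63×10⁻⁴ g L⁻¹)/(601.9 g mol⁻¹) = 6.0309×10⁻⁷ M
Ba₃(PO₄)₂(s) ⇌ 3 Ba²⁺(aq) + 2 PO₄³⁻(aq)
For each mole of Ba₃(PO₄)₂ that dissolves per liter, [Ba²⁺] = 3s and [PO₄³⁻] = 2s; let s denote this solubility.
Ksp = [Ba²⁺]^3[PO₄³⁻]^2 = (3s)^3 · (2s)^2 = 108s^5
Ksp = 108 × (6.0309×10⁻⁷)^5 = 8.62×10⁻³⁰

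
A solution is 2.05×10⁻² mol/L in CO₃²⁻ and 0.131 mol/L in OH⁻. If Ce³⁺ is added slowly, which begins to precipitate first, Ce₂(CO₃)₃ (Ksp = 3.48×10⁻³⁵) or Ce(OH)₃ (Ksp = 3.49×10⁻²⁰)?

Ce(OH)₃

The threshold for precipitation is Q = Ksp.
For Ce₂(CO₃)₃: [Ce³⁺] = (Ksp/[CO₃²⁻]^3)^(1/2) = 2.01×10⁻¹⁵ mol/L
For Ce(OH)₃: [Ce³⁺] = (Ksp/[OH⁻]^3) = 1.55×10⁻¹⁷ mol/L
Ce(OH)₃ requires the lower [Ce³⁺], so it precipitates first.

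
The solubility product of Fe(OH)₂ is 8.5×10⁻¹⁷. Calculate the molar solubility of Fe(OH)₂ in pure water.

2.8×10⁻⁶ M

Fe(OH)₂(s) ⇌ Fe²⁺(aq) + 2 OH⁻(aq)
With molar solubility s: [Fe²⁺] = s, [OH⁻] = 2s.
Ksp = [Fe²⁺][OH⁻]^2 = s · (2s)^2 = 4s^3
4s^3 = 8.5×10⁻¹⁷  ⇒  s^3 = 2.1×10⁻¹⁷
s = (2.1×10⁻¹⁷)^(1/3) = 2.8×10⁻⁶ mol/L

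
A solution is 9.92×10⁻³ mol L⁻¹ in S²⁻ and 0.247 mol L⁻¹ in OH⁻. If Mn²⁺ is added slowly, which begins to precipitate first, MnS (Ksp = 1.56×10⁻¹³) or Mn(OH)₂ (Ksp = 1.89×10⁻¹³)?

Each salt precipitates once Q = Ksp for that salt.
For MnS: [Mn²⁺] = (Ksp/[S²⁻]) = 1.57×10⁻¹¹ mol L⁻¹
For Mn(OH)₂: [Mn²⁺] = (Ksp/[OH⁻]^2) = 3.10×10⁻¹² mol L⁻¹
Mn(OH)₂ requires the lower [Mn²⁺], so it precipitates first.

Mn(OH)₂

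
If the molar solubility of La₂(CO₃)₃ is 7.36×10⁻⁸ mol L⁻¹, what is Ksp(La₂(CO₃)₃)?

Ksp = 2.33×10⁻³⁴

La₂(CO₃)₃(s) ⇌ 2 La³⁺(aq) + 3 CO₃²⁻(aq)
For each mole of La₂(CO₃)₃ that dissolves per liter, [La³⁺] = 2s and [CO₃²⁻] = 3s; let s denote this solubility.
Ksp = [La³⁺]^2[CO₃²⁻]^3 = (2s)^2 · (3s)^3 = 108s^5
Ksp = 108 × (7.36×10⁻⁸)^5 = 2.33×10⁻³⁴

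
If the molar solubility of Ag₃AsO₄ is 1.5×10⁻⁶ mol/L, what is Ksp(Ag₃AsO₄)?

Ksp = 1.4×10⁻²²

Ag₃AsO₄(s) ⇌ 3 Ag⁺(aq) + AsO₄³⁻(aq)
If s mol/L of Ag₃AsO₄ dissolves, [Ag⁺] = 3s and [AsO₄³⁻] = s.
Ksp = [Ag⁺]^3[AsO₄³⁻] = (3s)^3 · s = 27s^4
Ksp = 27 × (1.5×10⁻⁶)^4 = 1.4×10⁻²²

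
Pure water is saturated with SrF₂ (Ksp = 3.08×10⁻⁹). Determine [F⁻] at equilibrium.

SrF₂(s) ⇌ Sr²⁺(aq) + 2 F⁻(aq)
For each mole of SrF₂ that dissolves per liter, [Sr²⁺] = s and [F⁻] = 2s; let s denote this solubility.
Ksp = [Sr²⁺][F⁻]^2 = s · (2s)^2 = 4s^3 = 3.08×10⁻⁹
s = 9.17×10⁻⁴ mol/L
[F⁻] = 2s = 1.83×10⁻³ mol/L

1.83×10⁻³ M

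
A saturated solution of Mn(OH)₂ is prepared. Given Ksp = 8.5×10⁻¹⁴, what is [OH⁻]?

Mn(OH)₂(s) ⇌ Mn²⁺(aq) + 2 OH⁻(aq)
With molar solubility s: [Mn²⁺] = s, [OH⁻] = 2s.
Ksp = [Mn²⁺][OH⁻]^2 = s · (2s)^2 = 4s^3 = 8.5×10⁻¹⁴
s = 2.8×10⁻⁵ mol L⁻¹
[OH⁻] = 2s = 5.5×10⁻⁵ mol L⁻¹

5.5×10⁻⁵ M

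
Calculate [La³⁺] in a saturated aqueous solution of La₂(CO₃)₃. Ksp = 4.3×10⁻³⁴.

La₂(CO₃)₃(s) ⇌ 2 La³⁺(aq) + 3 CO₃²⁻(aq)
Call the molar solubility s, so that [La³⁺] = 2s and [CO₃²⁻] = 3s.
Ksp = [La³⁺]^2[CO₃²⁻]^3 = (2s)^2 · (3s)^3 = 108s^5 = 4.3×10⁻³⁴
s = 8.3×10⁻⁸ M
[La³⁺] = 2s = 1.7×10⁻⁷ M

1.7×10⁻⁷ M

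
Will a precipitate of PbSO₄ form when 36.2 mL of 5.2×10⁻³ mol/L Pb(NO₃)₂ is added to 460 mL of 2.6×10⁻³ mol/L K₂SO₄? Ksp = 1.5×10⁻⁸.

Total volume after mixing = 36.2 + 460 = 496.2 mL.
[Pb²⁺] = (5.2×10⁻³)(36.2)/496.2 = 3.8×10⁻⁴ mol/L
[SO₄²⁻] = (2.6×10⁻³)(460)/496.2 = 2.4×10⁻³ mol/L
Q = [Pb²⁺][SO₄²⁻] = 9.1×10⁻⁷
Q = 9.1×10⁻⁷ > Ksp = 1.5×10⁻⁸, so the solution is supersaturated and PbSO₄ precipitates.

Yes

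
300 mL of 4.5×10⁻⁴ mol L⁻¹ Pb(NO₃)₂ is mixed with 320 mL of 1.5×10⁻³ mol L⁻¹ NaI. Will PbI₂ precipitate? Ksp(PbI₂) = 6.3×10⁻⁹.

No

Total volume after mixing = 300 + 320 = 620 mL.
[Pb²⁺] = (4.5×10⁻⁴)(300)/620 = 2.2×10⁻⁴ mol L⁻¹
[I⁻] = (1.5×10⁻³)(320)/620 = 7.7×10⁻⁴ mol L⁻¹
Q = [Pb²⁺][I⁻]^2 = 1.3×10⁻¹⁰
Q < Ksp (1.3×10⁻¹⁰ vs 6.3×10⁻⁹); the solution remains unsaturated and no precipitate forms.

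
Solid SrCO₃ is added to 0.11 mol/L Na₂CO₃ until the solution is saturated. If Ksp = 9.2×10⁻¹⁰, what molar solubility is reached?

8.4×10⁻⁹ M

SrCO₃(s) ⇌ Sr²⁺(aq) + CO₃²⁻(aq)
With CO₃²⁻ already at 0.11 mol/L and s small, take [CO₃²⁻] ≈ 0.11 mol/L and [Sr²⁺] = s.
Ksp = [Sr²⁺][CO₃²⁻] = s(0.11)
s = 9.2×10⁻¹⁰ / (0.11) = 8.4×10⁻⁹
s = 8.4×10⁻⁹ mol/L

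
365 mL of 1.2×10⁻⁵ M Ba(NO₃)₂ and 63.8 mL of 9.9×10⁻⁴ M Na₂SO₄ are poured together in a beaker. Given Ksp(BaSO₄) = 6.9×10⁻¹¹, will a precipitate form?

Total volume after mixing = 365 + 63.8 = 428.8 mL.
[Ba²⁺] = (1.2×10⁻⁵)(365)/428.8 = 1.0×10⁻⁵ M
[SO₄²⁻] = (9.9×10⁻⁴)(63.8)/428.8 = 1.5×10⁻⁴ M
Q = [Ba²⁺][SO₄²⁻] = 1.5×10⁻⁹
Since Q (1.5×10⁻⁹) exceeds Ksp (6.9×10⁻¹¹), BaSO₄ will precipitate.

Yes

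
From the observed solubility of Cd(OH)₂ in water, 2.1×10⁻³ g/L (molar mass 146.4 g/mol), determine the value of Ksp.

Ksp = 1.2×10⁻¹⁴

Molar solubility s = (2.1×10⁻³ g/L) / (146.4 g/mol) = 1.434×10⁻⁵ mol/L
Cd(OH)₂(s) ⇌ Cd²⁺(aq) + 2 OH⁻(aq)
For each mole of Cd(OH)₂ that dissolves per liter, [Cd²⁺] = s and [OH⁻] = 2s; let s denote this solubility.
Ksp = [Cd²⁺][OH⁻]^2 = s · (2s)^2 = 4s^3
Ksp = 4 × (1.434×10⁻⁵)^3 = 1.2×10⁻¹⁴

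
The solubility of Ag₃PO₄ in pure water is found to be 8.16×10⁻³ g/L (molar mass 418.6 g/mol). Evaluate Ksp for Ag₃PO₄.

Ksp = 3.90×10⁻¹⁸

Molar solubility s = (8.16×10⁻³ g/L) / (418.6 g/mol) = 1.9494×10⁻⁵ mol/L
Ag₃PO₄(s) ⇌ 3 Ag⁺(aq) + PO₄³⁻(aq)
Let s be the molar solubility. Then [Ag⁺] = 3s and [PO₄³⁻] = s.
Ksp = [Ag⁺]^3[PO₄³⁻] = (3s)^3 · s = 27s^4
Ksp = 27 × (1.9494×10⁻⁵)^4 = 3.90×10⁻¹⁸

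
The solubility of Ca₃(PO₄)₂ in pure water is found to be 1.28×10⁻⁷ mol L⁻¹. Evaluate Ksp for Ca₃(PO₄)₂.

Ksp = 3.71×10⁻³³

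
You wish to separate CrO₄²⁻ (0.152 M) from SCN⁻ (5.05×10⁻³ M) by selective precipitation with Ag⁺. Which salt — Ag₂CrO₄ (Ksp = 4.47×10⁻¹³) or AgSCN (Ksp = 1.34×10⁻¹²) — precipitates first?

Precipitation of each salt begins when its ion product equals Ksp.
For Ag₂CrO₄: [Ag⁺] = (Ksp/[CrO₄²⁻])^(1/2) = 1.71×10⁻⁶ M
For AgSCN: [Ag⁺] = (Ksp/[SCN⁻]) = 2.65×10⁻¹⁰ M
The smaller threshold [Ag⁺] is reached first, so AgSCN precipitates first.

AgSCN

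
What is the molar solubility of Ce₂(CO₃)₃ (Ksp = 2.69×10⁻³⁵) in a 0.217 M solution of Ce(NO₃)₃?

2.77×10⁻¹² M

Ce₂(CO₃)₃(s) ⇌ 2 Ce³⁺(aq) + 3 CO₃²⁻(aq)
The solution already contains Ce³⁺ at 0.217 M. Let s be the molar solubility of Ce₂(CO₃)₃.
[Ce³⁺] ≈ 0.217 M (common ion dominates); [CO₃²⁻] = 3s.
Ksp = [Ce³⁺]^2[CO₃²⁻]^3 = (0.217)^2(3s)^3
(3s)^3 = 2.69×10⁻³⁵ / (0.217)^2 = 5.71×10⁻³⁴
s = 2.77×10⁻¹² M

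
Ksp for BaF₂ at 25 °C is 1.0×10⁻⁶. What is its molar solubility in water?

BaF₂(s) ⇌ Ba²⁺(aq) + 2 F⁻(aq)
Call the molar solubility s, so that [Ba²⁺] = s and [F⁻] = 2s.
Ksp = [Ba²⁺][F⁻]^2 = s · (2s)^2 = 4s^3
4s^3 = 1.0×10⁻⁶  ⇒  s^3 = 2.5×10⁻⁷
s = (2.5×10⁻⁷)^(1/3) = 6.3×10⁻³ mol L⁻¹

6.3×10⁻³ M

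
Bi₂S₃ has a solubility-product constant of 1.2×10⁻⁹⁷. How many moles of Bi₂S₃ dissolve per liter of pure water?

Bi₂S₃(s) ⇌ 2 Bi³⁺(aq) + 3 S²⁻(aq)
For each mole of Bi₂S₃ that dissolves per liter, [Bi³⁺] = 2s and [S²⁻] = 3s; let s denote this solubility.
Ksp = [Bi³⁺]^2[S²⁻]^3 = (2s)^2 · (3s)^3 = 108s^5
108s^5 = 1.2×10⁻⁹⁷  ⇒  s^5 = 1.1×10⁻⁹⁹
s = 1.6×10⁻²⁰ M

1.6×10⁻²⁰ M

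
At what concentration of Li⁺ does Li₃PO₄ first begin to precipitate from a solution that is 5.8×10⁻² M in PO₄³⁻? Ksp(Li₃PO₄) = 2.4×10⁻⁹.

3.5×10⁻³ M

Each salt precipitates once Q = Ksp for that salt.
Li₃PO₄(s) ⇌ 3 Li⁺(aq) + PO₄³⁻(aq)
Ksp = [Li⁺]^3[PO₄³⁻] = [Li⁺]^3(5.8×10⁻²)
[Li⁺]^3 = 2.4×10⁻⁹ / (5.8×10⁻²) = 4.1×10⁻⁸
[Li⁺] = 3.5×10⁻³ M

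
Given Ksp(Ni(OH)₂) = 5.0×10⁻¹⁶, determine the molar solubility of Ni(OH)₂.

Ni(OH)₂(s) ⇌ Ni²⁺(aq) + 2 OH⁻(aq)
If s mol/L of Ni(OH)₂ dissolves, [Ni²⁺] = s and [OH⁻] = 2s.
Ksp = [Ni²⁺][OH⁻]^2 = s · (2s)^2 = 4s^3
4s^3 = 5.0×10⁻¹⁶  ⇒  s^3 = 1.3×10⁻¹⁶
s = (1.3×10⁻¹⁶)^(1/3) = 5.0×10⁻⁶ mol L⁻¹

5.0×10⁻⁶ M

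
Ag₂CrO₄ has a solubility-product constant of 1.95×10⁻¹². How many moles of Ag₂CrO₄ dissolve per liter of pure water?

Ag₂CrO₄(s) ⇌ 2 Ag⁺(aq) + CrO₄²⁻(aq)
Call the molar solubility s, so that [Ag⁺] = 2s and [CrO₄²⁻] = s.
Ksp = [Ag⁺]^2[CrO₄²⁻] = (2s)^2 · s = 4s^3
4s^3 = 1.95×10⁻¹²  ⇒  s^3 = 4.88×10⁻¹³
s = 7.87×10⁻⁵ mol/L

7.87×10⁻⁵ M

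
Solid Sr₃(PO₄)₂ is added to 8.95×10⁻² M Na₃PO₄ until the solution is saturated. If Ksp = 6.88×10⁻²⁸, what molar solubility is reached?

1.47×10⁻⁹ M

Sr₃(PO₄)₂(s) ⇌ 3 Sr²⁺(aq) + 2 PO₄³⁻(aq)
PO₄³⁻ is already present at 8.95×10⁻² M. If s mol/L of Sr₃(PO₄)₂ dissolves, [Sr²⁺] = 3s while [PO₄³⁻] ≈ 8.95×10⁻² M.
Ksp = [Sr²⁺]^3[PO₄³⁻]^2 = (3s)^3(8.95×10⁻²)^2
(3s)^3 = 6.88×10⁻²⁸ / (8.95×10⁻²)^2 = 8.59×10⁻²⁶
s = 1.47×10⁻⁹ M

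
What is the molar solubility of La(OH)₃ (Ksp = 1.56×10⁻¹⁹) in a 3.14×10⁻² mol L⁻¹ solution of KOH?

5.04×10⁻¹⁵ M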